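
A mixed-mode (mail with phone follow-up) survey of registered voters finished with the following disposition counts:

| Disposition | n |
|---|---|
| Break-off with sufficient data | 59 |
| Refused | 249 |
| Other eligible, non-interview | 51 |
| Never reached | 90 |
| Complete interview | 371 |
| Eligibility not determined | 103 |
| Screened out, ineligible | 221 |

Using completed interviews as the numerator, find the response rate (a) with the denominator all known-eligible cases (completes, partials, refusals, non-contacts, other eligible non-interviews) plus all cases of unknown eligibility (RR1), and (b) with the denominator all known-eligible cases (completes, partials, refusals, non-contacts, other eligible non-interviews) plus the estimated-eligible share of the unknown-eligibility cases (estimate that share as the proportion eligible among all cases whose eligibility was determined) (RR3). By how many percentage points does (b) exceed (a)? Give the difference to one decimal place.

1.0

Num: 371
Denominator: 371 + 59 + 249 + 90 + 51 + 103 = 923
RR1 = 371 / 923 = 0.4020
Eligible (known): 371 + 59 + 249 + 90 + 51 = 820
e = 820 / (820 + 221) = 820 / 1041 = 0.7877
e × U: 0.7877 × 103 = 81.13
Denominator: 820 + 81.13 = 901.13
RR3 = 371 / 901.13 = 0.4117
Difference = 41.17 − 40.20 = 0.97 percentage points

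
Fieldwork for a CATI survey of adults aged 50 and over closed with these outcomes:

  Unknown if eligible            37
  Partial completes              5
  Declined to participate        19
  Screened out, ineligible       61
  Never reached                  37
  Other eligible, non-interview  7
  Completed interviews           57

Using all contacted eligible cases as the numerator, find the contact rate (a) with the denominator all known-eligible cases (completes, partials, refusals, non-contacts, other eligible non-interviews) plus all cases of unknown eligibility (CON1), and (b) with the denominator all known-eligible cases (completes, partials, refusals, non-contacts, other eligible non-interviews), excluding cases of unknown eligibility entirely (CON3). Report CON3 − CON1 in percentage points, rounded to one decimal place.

16.1

Numerator → 57 + 5 + 19 + 7 = 88
Denom → 57 + 5 + 19 + 37 + 7 + 37 = 162
CON1 = 88 / 162 = 0.5432
Denom → 57 + 5 + 19 + 37 + 7 = 125
CON3 = 88 / 125 = 0.7040
Difference = 70.40 − 54.32 = 16.08 percentage points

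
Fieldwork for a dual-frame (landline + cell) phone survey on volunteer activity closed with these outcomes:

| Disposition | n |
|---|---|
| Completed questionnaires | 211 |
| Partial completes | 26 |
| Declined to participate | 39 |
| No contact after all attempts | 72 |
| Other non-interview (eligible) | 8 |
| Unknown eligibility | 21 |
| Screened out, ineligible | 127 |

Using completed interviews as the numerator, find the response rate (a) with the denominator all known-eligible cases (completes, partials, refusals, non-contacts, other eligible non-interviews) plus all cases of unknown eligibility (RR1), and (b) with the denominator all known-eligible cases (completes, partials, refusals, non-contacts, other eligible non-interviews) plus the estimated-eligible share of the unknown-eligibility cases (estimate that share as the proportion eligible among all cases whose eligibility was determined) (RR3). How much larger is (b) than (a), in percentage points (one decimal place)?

0.8

Top: 211
Denom: 211 + 26 + 39 + 72 + 8 + 21 = 377
RR1 = 211 / 377 = 0.5597
Determined eligible: 211 + 26 + 39 + 72 + 8 = 356
e = 356 / (356 + 127) = 356 / 483 = 0.7371
Estimated eligible among unknowns: 0.7371 × 21 = 15.48
Denom: 356 + 15.48 = 371.48
RR3 = 211 / 371.48 = 0.5680
Difference = 56.80 − 55.97 = 0.83 percentage points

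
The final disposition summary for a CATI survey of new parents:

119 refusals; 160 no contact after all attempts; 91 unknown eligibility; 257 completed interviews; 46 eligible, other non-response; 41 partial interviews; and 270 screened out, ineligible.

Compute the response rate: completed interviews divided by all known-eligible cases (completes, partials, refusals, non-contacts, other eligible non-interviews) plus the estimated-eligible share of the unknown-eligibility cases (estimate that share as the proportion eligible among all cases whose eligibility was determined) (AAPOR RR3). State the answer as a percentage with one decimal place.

37.4%

Num = 257
Eligible (known) = 257 + 41 + 119 + 160 + 46 = 623
e = 623 / (623 + 270) = 623 / 893 = 0.6976
e × U = 0.6976 × 91 = 63.48
Denom = 623 + 63.48 = 686.48
RR3 = 257 / 686.48 = 0.3744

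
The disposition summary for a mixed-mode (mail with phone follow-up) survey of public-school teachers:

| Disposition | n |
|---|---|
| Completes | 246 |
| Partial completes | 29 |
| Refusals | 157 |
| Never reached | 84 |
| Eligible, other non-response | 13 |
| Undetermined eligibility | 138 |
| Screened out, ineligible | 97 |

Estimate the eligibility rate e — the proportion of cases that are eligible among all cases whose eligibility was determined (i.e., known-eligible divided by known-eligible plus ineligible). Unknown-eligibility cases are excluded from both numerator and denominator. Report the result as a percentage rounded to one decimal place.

Known eligible: 246 + 29 + 157 + 84 + 13 = 529
e = 529 / (529 + 97) = 529 / 626 = 0.8450

84.5%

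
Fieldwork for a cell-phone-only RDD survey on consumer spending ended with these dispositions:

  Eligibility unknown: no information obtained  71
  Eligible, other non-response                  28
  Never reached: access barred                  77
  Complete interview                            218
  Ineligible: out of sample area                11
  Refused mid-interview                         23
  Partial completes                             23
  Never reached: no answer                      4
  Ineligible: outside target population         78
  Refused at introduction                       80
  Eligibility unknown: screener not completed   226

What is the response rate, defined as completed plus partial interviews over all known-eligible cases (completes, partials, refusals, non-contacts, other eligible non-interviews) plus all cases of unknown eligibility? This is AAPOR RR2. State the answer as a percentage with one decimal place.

32.1%

Refusals = 80 + 23 = 103
No contact after all attempts = 4 + 77 = 81
Unknown eligibility = 226 + 71 = 297
Ineligible = 78 + 11 = 89
Numerator → 218 + 23 = 241
Denominator → 218 + 23 + 103 + 81 + 28 + 297 = 750
RR2 = 241 / 750 = 0.3213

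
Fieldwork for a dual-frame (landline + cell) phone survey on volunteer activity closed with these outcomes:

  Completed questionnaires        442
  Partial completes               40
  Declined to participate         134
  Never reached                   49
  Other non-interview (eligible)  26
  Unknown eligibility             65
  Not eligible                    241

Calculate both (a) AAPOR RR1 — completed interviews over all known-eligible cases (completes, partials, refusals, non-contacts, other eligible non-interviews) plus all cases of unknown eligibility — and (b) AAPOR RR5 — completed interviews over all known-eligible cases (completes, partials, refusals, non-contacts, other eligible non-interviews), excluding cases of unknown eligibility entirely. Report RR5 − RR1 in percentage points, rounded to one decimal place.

Numerator = 442
Denom = 442 + 40 + 134 + 49 + 26 + 65 = 756
RR1 = 442 / 756 = 0.5847
Denom = 442 + 40 + 134 + 49 + 26 = 691
RR5 = 442 / 691 = 0.6397
Difference = 63.97 − 58.47 = 5.50 percentage points

5.5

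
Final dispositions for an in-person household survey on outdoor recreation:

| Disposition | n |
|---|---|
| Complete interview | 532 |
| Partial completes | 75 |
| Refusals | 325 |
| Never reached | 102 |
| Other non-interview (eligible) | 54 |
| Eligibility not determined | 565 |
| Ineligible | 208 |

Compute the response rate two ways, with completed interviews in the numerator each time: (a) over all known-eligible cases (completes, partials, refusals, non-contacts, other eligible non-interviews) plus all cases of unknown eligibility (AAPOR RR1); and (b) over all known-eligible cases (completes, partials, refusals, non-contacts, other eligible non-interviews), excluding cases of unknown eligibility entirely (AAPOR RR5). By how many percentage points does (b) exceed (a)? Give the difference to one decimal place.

Num: 532
Base: 532 + 75 + 325 + 102 + 54 + 565 = 1653
RR1 = 532 / 1653 = 0.3218
Base: 532 + 75 + 325 + 102 + 54 = 1088
RR5 = 532 / 1088 = 0.4890
Difference = 48.90 − 32.18 = 16.72 percentage points

16.7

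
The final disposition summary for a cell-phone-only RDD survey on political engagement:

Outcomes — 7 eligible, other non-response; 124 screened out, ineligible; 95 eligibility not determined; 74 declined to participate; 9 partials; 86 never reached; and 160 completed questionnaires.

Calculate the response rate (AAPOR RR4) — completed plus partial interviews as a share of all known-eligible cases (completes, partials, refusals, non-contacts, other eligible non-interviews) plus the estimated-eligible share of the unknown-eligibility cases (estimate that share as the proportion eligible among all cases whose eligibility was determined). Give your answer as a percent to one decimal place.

Numerator: 160 + 9 = 169
Known eligible: 160 + 9 + 74 + 86 + 7 = 336
e = 336 / (336 + 124) = 336 / 460 = 0.7304
Estimated eligible among unknowns: 0.7304 × 95 = 69.39
Base: 336 + 69.39 = 405.39
RR4 = 169 / 405.39 = 0.4169

41.7%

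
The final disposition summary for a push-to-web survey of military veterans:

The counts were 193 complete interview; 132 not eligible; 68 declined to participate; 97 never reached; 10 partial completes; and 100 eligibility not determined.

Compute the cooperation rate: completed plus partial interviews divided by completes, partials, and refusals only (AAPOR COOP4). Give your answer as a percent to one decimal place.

74.9%

Top = 193 + 10 = 203
Denom = 193 + 10 + 68 = 271
COOP4 = 203 / 271 = 0.7491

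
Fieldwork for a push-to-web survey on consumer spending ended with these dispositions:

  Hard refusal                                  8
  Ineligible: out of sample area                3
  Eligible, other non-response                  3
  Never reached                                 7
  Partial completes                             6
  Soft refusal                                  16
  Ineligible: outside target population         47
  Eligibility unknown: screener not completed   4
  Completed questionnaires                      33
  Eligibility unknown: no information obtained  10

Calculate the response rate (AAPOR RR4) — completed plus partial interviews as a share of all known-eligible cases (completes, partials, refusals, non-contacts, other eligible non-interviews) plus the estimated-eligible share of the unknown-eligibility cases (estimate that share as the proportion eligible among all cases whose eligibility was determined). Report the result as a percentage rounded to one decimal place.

Refusals = 8 + 16 = 24
Unknown eligibility = 4 + 10 = 14
Screened out, ineligible = 47 + 3 = 50
Top: 33 + 6 = 39
Determined eligible: 33 + 6 + 24 + 7 + 3 = 73
e = 73 / (73 + 50) = 73 / 123 = 0.5935
Estimated eligible among unknowns: 0.5935 × 14 = 8.31
Denominator: 73 + 8.31 = 81.31
RR4 = 39 / 81.31 = 0.4796

48.0%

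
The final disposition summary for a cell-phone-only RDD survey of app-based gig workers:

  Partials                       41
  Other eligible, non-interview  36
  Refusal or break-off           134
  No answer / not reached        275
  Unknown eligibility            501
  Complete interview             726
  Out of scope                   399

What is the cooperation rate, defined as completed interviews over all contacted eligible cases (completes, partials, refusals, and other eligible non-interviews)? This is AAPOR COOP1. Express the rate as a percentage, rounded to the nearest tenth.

Num: 726
Denominator: 726 + 41 + 134 + 36 = 937
COOP1 = 726 / 937 = 0.7748

77.5%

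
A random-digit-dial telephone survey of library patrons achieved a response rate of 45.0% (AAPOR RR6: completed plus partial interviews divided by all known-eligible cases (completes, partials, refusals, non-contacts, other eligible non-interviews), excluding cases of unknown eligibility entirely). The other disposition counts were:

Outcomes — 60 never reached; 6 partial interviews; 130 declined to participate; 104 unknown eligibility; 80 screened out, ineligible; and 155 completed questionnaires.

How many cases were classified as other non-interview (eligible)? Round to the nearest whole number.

7

Numerator = 155 + 6 = 161
RR6 = 161 / D = 0.450
D = 161 / 0.450 = 357.8
Rest of base = 351
other non-interview (eligible) = 357.8 − 351 ≈ 7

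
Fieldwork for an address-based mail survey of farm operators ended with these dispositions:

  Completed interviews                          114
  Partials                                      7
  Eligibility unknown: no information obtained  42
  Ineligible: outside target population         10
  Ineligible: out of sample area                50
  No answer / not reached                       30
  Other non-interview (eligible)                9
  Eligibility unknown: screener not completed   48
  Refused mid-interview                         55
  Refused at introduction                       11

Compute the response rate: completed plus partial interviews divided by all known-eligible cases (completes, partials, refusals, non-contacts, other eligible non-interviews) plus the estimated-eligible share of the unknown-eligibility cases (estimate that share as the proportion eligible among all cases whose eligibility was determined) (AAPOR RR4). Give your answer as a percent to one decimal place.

40.7%

Refusals = 11 + 55 = 66
Undetermined eligibility = 48 + 42 = 90
Ineligible = 10 + 50 = 60
Numerator: 114 + 7 = 121
Determined eligible: 114 + 7 + 66 + 30 + 9 = 226
e = 226 / (226 + 60) = 226 / 286 = 0.7902
e × U: 0.7902 × 90 = 71.12
Denominator: 226 + 71.12 = 297.12
RR4 = 121 / 297.12 = 0.4072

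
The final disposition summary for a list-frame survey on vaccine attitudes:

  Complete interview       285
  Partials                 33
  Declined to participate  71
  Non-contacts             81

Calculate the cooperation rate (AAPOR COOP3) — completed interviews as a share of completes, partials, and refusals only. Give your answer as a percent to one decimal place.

Num → 285
Denominator → 285 + 33 + 71 = 389
COOP3 = 285 / 389 = 0.7326

73.3%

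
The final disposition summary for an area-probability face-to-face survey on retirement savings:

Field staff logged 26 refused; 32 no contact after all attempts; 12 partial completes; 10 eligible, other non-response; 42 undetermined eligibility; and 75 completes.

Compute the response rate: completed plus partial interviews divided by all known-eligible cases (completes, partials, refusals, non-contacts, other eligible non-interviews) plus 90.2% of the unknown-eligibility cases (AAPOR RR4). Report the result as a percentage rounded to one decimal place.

45.1%

Numerator: 75 + 12 = 87
Eligible (known): 75 + 12 + 26 + 32 + 10 = 155
e × U: 0.9020 × 42 = 37.88
Denom: 155 + 37.88 = 192.88
RR4 = 87 / 192.88 = 0.4511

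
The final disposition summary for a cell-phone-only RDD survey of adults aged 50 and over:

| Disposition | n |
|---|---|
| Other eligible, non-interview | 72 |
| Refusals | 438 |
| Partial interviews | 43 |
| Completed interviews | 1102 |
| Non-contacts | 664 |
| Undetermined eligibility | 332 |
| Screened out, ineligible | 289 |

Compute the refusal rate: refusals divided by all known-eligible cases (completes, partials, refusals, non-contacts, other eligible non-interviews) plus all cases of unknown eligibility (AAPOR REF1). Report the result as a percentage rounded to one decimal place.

Top → 438
Base → 1102 + 43 + 438 + 664 + 72 + 332 = 2651
REF1 = 438 / 2651 = 0.1652

16.5%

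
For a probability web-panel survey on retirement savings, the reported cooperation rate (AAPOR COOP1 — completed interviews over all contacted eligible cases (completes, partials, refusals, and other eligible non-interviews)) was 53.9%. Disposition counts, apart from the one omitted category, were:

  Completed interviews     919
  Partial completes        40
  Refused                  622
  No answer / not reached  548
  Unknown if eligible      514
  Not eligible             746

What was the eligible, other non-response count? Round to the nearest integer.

COOP1 = 919 / D = 0.539
D = 919 / 0.539 = 1705.0
Rest of base = 1581
eligible, other non-response = 1705.0 − 1581 ≈ 124

124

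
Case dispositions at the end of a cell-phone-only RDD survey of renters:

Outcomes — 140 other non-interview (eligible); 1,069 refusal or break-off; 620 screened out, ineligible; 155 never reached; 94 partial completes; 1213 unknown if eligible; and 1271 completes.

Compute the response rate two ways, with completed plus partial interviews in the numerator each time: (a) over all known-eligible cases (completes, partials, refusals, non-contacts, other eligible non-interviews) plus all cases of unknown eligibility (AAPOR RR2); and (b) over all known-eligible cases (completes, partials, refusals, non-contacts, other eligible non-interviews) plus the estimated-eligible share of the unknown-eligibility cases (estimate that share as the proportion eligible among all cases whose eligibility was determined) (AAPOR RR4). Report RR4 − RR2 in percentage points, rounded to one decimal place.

Top: 1271 + 94 = 1365
Denom: 1271 + 94 + 1069 + 155 + 140 + 1213 = 3942
RR2 = 1365 / 3942 = 0.3463
Known eligible: 1271 + 94 + 1069 + 155 + 140 = 2729
e = 2729 / (2729 + 620) = 2729 / 3349 = 0.8149
Eligible share of unknowns: 0.8149 × 1213 = 988.47
Denom: 2729 + 988.47 = 3717.47
RR4 = 1365 / 3717.47 = 0.3672
Difference = 36.72 − 34.63 = 2.09 percentage points

2.1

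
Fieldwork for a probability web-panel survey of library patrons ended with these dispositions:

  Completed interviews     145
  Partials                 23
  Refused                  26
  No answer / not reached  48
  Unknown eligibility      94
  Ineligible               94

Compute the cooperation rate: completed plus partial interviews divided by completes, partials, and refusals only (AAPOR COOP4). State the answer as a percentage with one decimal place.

Num = 145 + 23 = 168
Denom = 145 + 23 + 26 = 194
COOP4 = 168 / 194 = 0.8660

86.6%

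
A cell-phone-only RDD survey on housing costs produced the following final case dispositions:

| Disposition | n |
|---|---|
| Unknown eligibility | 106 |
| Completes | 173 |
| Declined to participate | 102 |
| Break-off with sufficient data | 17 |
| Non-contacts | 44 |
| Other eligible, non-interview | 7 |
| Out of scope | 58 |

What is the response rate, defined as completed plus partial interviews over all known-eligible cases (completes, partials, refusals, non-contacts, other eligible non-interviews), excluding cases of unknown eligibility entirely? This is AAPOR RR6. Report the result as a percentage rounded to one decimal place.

55.4%

Numerator = 173 + 17 = 190
Denominator = 173 + 17 + 102 + 44 + 7 = 343
RR6 = 190 / 343 = 0.5539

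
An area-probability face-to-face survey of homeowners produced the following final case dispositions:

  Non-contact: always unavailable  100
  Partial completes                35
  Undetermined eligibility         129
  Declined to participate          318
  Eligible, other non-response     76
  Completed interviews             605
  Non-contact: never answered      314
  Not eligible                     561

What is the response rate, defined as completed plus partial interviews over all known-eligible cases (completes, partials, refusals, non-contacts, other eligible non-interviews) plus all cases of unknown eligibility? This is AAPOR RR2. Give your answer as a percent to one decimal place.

No answer / not reached = 314 + 100 = 414
Numerator = 605 + 35 = 640
Denom = 605 + 35 + 318 + 414 + 76 + 129 = 1577
RR2 = 640 / 1577 = 0.4058

40.6%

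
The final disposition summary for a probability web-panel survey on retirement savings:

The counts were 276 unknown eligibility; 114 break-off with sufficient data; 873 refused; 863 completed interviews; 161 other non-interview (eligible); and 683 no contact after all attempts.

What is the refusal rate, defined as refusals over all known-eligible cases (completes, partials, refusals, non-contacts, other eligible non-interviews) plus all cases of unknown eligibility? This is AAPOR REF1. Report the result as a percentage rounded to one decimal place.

Num: 873
Denom: 863 + 114 + 873 + 683 + 161 + 276 = 2970
REF1 = 873 / 2970 = 0.2939

29.4%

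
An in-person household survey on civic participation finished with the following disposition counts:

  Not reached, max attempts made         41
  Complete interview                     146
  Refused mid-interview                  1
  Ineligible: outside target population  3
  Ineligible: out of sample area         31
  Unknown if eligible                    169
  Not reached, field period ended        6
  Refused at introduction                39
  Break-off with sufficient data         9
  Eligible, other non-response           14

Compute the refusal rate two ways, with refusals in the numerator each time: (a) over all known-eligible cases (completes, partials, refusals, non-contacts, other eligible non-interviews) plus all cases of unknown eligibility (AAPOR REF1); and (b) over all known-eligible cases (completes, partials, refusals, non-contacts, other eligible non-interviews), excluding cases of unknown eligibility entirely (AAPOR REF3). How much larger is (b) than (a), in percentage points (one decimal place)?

Declined to participate = 39 + 1 = 40
No answer / not reached = 6 + 41 = 47
Ineligible = 3 + 31 = 34
Numerator = 40
Denom = 146 + 9 + 40 + 47 + 14 + 169 = 425
REF1 = 40 / 425 = 0.0941
Denom = 146 + 9 + 40 + 47 + 14 = 256
REF3 = 40 / 256 = 0.1562
Difference = 15.62 − 9.41 = 6.21 percentage points

6.2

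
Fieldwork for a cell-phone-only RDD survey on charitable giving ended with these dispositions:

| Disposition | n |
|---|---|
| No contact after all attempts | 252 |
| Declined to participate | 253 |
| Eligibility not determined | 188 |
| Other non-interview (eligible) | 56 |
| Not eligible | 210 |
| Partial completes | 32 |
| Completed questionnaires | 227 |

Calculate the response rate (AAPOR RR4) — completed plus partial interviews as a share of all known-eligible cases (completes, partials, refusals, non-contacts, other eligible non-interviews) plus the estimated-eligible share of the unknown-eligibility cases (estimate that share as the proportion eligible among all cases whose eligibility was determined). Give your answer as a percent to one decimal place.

26.7%

Numerator: 227 + 32 = 259
Eligible (known): 227 + 32 + 253 + 252 + 56 = 820
e = 820 / (820 + 210) = 820 / 1030 = 0.7961
Eligible share of unknowns: 0.7961 × 188 = 149.67
Denominator: 820 + 149.67 = 969.67
RR4 = 259 / 969.67 = 0.2671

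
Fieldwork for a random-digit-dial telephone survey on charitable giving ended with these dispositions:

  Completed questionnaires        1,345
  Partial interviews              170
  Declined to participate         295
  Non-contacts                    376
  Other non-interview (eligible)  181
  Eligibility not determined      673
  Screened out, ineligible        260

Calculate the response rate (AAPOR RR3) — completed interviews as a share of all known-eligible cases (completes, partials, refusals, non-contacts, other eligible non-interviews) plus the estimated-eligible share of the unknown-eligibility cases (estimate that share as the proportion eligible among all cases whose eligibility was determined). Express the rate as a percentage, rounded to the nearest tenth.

45.2%

Top: 1345
Determined eligible: 1345 + 170 + 295 + 376 + 181 = 2367
e = 2367 / (2367 + 260) = 2367 / 2627 = 0.9010
e × U: 0.9010 × 673 = 606.37
Denom: 2367 + 606.37 = 2973.37
RR3 = 1345 / 2973.37 = 0.4523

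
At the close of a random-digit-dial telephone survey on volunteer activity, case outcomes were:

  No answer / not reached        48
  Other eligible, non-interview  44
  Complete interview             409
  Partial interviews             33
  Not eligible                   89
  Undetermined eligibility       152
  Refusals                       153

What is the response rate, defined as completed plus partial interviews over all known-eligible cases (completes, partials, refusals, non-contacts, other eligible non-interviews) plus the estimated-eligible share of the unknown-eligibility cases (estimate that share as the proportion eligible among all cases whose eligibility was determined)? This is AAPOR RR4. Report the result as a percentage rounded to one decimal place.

53.8%

Num = 409 + 33 = 442
Known eligible = 409 + 33 + 153 + 48 + 44 = 687
e = 687 / (687 + 89) = 687 / 776 = 0.8853
e × U = 0.8853 × 152 = 134.57
Denom = 687 + 134.57 = 821.57
RR4 = 442 / 821.57 = 0.5380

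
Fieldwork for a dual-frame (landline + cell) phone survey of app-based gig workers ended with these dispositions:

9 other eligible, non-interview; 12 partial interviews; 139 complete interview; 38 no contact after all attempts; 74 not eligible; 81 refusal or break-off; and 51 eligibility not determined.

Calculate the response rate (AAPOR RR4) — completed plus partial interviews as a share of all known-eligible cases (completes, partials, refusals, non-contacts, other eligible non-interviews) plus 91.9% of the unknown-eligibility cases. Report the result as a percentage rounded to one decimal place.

Top → 139 + 12 = 151
Known eligible → 139 + 12 + 81 + 38 + 9 = 279
Eligible share of unknowns → 0.9190 × 51 = 46.87
Base → 279 + 46.87 = 325.87
RR4 = 151 / 325.87 = 0.4634

46.3%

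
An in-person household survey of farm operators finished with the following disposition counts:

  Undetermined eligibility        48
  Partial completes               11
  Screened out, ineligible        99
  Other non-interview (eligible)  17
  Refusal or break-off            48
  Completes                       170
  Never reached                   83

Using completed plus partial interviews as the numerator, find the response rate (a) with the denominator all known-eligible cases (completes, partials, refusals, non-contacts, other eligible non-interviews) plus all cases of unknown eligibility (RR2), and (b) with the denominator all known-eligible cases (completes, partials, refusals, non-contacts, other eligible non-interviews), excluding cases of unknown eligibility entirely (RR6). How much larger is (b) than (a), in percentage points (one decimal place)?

Num: 170 + 11 = 181
Denominator: 170 + 11 + 48 + 83 + 17 + 48 = 377
RR2 = 181 / 377 = 0.4801
Denominator: 170 + 11 + 48 + 83 + 17 = 329
RR6 = 181 / 329 = 0.5502
Difference = 55.02 − 48.01 = 7.01 percentage points

7.0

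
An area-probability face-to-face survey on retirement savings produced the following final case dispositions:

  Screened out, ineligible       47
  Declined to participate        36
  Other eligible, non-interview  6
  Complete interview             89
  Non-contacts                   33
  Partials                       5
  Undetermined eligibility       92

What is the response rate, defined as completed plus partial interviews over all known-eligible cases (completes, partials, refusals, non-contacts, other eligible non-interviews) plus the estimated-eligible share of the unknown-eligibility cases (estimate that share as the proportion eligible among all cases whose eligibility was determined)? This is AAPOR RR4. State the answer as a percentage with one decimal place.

Top = 89 + 5 = 94
Known eligible = 89 + 5 + 36 + 33 + 6 = 169
e = 169 / (169 + 47) = 169 / 216 = 0.7824
Estimated eligible among unknowns = 0.7824 × 92 = 71.98
Denom = 169 + 71.98 = 240.98
RR4 = 94 / 240.98 = 0.3901

39.0%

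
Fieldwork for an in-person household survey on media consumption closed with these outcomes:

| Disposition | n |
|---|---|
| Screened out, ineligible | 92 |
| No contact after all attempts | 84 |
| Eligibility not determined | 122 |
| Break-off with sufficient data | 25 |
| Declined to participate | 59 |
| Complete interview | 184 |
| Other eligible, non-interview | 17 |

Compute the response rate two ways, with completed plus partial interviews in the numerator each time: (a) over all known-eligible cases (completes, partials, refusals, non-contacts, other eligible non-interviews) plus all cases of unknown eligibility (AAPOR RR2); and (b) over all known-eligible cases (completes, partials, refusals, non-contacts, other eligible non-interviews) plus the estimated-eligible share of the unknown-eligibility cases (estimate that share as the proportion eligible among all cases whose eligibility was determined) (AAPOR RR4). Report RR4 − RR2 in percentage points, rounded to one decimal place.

2.2

Top: 184 + 25 = 209
Base: 184 + 25 + 59 + 84 + 17 + 122 = 491
RR2 = 209 / 491 = 0.4257
Eligible (known): 184 + 25 + 59 + 84 + 17 = 369
e = 369 / (369 + 92) = 369 / 461 = 0.8004
Estimated eligible among unknowns: 0.8004 × 122 = 97.65
Base: 369 + 97.65 = 466.65
RR4 = 209 / 466.65 = 0.4479
Difference = 44.79 − 42.57 = 2.22 percentage points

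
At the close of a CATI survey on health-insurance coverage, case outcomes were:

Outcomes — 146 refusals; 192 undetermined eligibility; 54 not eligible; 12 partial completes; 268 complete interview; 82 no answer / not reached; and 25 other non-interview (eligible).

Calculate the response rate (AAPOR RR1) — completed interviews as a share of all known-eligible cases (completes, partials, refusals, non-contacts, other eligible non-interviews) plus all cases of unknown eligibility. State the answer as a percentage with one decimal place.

37.0%

Numerator = 268
Base = 268 + 12 + 146 + 82 + 25 + 192 = 725
RR1 = 268 / 725 = 0.3697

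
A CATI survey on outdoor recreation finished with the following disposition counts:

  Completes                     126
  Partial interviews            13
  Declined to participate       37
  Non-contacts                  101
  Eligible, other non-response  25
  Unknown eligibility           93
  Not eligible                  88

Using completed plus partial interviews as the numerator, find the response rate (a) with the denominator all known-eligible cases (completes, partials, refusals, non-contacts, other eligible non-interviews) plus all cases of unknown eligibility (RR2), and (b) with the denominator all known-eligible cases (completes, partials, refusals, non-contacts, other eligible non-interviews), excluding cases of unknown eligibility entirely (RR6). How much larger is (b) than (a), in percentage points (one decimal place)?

10.8

Num: 126 + 13 = 139
Base: 126 + 13 + 37 + 101 + 25 + 93 = 395
RR2 = 139 / 395 = 0.3519
Base: 126 + 13 + 37 + 101 + 25 = 302
RR6 = 139 / 302 = 0.4603
Difference = 46.03 − 35.19 = 10.84 percentage points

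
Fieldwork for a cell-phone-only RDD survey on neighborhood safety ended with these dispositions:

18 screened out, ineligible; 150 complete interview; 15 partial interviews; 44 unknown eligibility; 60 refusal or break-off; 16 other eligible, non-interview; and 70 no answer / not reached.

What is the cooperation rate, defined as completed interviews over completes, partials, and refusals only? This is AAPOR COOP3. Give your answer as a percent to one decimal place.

Num = 150
Denom = 150 + 15 + 60 = 225
COOP3 = 150 / 225 = 0.6667

66.7%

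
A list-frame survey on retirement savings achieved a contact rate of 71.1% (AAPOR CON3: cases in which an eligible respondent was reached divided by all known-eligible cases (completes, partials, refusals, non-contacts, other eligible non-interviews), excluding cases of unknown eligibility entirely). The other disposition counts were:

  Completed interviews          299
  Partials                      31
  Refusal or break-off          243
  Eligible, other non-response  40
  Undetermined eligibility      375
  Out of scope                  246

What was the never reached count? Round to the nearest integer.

Top → 299 + 31 + 243 + 40 = 613
CON3 = 613 / D = 0.711
D = 613 / 0.711 = 862.2
Rest of base = 613
never reached = 862.2 − 613 ≈ 249

249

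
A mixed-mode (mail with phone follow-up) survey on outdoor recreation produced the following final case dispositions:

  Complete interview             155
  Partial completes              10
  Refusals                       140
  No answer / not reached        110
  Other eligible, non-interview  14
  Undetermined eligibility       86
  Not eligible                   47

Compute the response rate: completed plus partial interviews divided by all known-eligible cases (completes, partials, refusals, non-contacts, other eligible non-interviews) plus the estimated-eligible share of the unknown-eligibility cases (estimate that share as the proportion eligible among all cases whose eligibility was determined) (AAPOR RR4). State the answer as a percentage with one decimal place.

32.6%

Numerator = 155 + 10 = 165
Known eligible = 155 + 10 + 140 + 110 + 14 = 429
e = 429 / (429 + 47) = 429 / 476 = 0.9013
Eligible share of unknowns = 0.9013 × 86 = 77.51
Denominator = 429 + 77.51 = 506.51
RR4 = 165 / 506.51 = 0.3258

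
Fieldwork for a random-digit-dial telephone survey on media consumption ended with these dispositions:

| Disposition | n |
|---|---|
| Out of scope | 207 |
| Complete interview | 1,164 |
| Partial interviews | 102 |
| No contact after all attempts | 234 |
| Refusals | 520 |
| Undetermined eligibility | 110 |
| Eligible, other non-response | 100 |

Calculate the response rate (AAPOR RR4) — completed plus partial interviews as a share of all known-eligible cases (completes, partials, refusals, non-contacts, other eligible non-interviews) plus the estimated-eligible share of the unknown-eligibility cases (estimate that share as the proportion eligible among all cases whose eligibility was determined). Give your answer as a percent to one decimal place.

57.0%

Num → 1164 + 102 = 1266
Eligible (known) → 1164 + 102 + 520 + 234 + 100 = 2120
e = 2120 / (2120 + 207) = 2120 / 2327 = 0.9110
e × U → 0.9110 × 110 = 100.21
Denom → 2120 + 100.21 = 2220.21
RR4 = 1266 / 2220.21 = 0.5702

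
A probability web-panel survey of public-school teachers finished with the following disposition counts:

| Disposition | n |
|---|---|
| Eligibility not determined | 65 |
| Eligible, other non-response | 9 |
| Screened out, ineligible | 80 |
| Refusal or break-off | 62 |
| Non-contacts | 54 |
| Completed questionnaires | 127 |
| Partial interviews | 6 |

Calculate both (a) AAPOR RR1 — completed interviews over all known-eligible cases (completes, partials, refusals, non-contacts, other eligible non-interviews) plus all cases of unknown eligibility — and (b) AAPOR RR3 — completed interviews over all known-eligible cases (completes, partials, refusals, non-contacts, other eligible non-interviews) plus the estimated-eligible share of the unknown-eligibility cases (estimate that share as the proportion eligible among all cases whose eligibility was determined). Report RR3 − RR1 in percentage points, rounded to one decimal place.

Top = 127
Base = 127 + 6 + 62 + 54 + 9 + 65 = 323
RR1 = 127 / 323 = 0.3932
Known eligible = 127 + 6 + 62 + 54 + 9 = 258
e = 258 / (258 + 80) = 258 / 338 = 0.7633
e × U = 0.7633 × 65 = 49.61
Base = 258 + 49.61 = 307.61
RR3 = 127 / 307.61 = 0.4129
Difference = 41.29 − 39.32 = 1.97 percentage points

2.0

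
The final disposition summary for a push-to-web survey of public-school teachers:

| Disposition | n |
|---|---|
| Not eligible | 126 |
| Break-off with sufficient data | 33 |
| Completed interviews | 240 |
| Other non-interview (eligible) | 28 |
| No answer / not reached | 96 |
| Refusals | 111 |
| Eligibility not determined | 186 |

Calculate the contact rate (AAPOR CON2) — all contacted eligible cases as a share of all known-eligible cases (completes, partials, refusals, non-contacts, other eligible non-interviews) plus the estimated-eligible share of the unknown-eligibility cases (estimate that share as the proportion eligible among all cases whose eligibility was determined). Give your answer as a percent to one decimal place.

Top = 240 + 33 + 111 + 28 = 412
Eligible (known) = 240 + 33 + 111 + 96 + 28 = 508
e = 508 / (508 + 126) = 508 / 634 = 0.8013
Estimated eligible among unknowns = 0.8013 × 186 = 149.04
Denominator = 508 + 149.04 = 657.04
CON2 = 412 / 657.04 = 0.6271

62.7%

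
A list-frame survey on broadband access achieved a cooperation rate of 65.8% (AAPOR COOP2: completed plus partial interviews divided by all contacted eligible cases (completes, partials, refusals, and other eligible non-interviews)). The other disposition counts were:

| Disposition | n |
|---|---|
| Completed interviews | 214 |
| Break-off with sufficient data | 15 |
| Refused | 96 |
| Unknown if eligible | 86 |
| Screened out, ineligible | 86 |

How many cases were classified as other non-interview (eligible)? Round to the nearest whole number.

23

Top → 214 + 15 = 229
COOP2 = 229 / D = 0.658
D = 229 / 0.658 = 348.0
Remaining denominator categories sum to 325
other non-interview (eligible) = 348.0 − 325 ≈ 23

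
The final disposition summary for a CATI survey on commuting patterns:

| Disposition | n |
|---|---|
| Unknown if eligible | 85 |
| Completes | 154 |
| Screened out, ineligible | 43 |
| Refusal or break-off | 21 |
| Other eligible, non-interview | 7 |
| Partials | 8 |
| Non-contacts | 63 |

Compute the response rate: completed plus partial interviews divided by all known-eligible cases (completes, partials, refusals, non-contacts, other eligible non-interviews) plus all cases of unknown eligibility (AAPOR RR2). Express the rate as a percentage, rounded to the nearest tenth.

47.9%

Num → 154 + 8 = 162
Denominator → 154 + 8 + 21 + 63 + 7 + 85 = 338
RR2 = 162 / 338 = 0.4793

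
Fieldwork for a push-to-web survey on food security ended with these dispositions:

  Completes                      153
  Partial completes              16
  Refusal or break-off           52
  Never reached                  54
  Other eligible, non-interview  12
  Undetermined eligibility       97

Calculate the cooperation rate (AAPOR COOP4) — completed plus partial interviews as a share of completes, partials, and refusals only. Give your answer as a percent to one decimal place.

Numerator: 153 + 16 = 169
Denom: 153 + 16 + 52 = 221
COOP4 = 169 / 221 = 0.7647

76.5%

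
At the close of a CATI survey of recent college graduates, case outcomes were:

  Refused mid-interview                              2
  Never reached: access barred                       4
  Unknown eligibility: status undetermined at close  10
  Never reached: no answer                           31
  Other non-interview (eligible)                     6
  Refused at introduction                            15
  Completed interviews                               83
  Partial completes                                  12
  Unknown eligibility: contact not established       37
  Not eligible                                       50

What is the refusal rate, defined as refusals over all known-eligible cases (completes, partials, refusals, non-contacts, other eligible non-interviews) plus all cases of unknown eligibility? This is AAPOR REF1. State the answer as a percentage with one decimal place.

Refusal or break-off = 15 + 2 = 17
No answer / not reached = 31 + 4 = 35
Undetermined eligibility = 37 + 10 = 47
Top → 17
Denominator → 83 + 12 + 17 + 35 + 6 + 47 = 200
REF1 = 17 / 200 = 0.0850

8.5%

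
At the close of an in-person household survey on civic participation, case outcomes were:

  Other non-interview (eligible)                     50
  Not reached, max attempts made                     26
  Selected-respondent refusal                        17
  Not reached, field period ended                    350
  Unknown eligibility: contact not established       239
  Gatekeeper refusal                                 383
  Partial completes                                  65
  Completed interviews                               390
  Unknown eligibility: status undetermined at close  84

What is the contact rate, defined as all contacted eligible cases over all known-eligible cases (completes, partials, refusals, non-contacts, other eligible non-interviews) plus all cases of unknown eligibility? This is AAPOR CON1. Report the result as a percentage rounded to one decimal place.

56.4%

Refusals = 383 + 17 = 400
Never reached = 350 + 26 = 376
Unknown if eligible = 239 + 84 = 323
Numerator: 390 + 65 + 400 + 50 = 905
Base: 390 + 65 + 400 + 376 + 50 + 323 = 1604
CON1 = 905 / 1604 = 0.5642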